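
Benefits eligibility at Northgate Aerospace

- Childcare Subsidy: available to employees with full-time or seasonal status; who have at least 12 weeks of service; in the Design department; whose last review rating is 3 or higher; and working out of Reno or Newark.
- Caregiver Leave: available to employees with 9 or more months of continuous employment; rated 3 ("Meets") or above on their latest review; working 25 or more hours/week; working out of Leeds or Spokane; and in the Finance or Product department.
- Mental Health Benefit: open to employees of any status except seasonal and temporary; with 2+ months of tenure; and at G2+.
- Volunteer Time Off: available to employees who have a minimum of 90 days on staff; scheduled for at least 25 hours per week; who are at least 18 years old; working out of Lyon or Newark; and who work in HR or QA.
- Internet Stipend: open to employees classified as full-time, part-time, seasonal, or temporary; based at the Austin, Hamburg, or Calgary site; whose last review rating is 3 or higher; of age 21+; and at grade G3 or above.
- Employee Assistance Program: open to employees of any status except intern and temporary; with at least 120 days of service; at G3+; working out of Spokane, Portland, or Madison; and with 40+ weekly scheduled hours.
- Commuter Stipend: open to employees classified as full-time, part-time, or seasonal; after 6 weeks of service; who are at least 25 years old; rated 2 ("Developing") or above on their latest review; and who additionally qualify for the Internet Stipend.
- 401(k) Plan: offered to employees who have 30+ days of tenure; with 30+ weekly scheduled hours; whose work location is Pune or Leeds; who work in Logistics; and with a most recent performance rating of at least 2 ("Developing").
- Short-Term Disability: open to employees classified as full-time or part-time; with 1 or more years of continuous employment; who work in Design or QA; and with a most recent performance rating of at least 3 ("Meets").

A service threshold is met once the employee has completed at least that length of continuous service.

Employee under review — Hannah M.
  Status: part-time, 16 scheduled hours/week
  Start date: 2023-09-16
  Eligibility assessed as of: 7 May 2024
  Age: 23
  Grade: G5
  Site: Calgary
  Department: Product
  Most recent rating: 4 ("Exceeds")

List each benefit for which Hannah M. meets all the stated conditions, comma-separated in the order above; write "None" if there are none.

Service from 2023-09-16 to 7 May 2024: 234 days.
Childcare Subsidy — status part-time ✗ (requires full-time or seasonal) → not eligible.
Caregiver Leave — service 234 days < 9 months (≈270 days) ✗ → not eligible.
Mental Health Benefit — status part-time ✓ (not excluded); service 234 days ≥ 2 months (≈60 days) ✓; grade G5 ≥ G2 ✓ → eligible.
Volunteer Time Off — service 234 days ≥ 90 days ✓; 16 hrs/wk < 25 ✗ → not eligible.
Internet Stipend — status part-time ✓; site Calgary ✓; rating 4 ≥ 3 ✓; age 23 ≥ 21 ✓; grade G5 ≥ G3 ✓ → eligible.
Employee Assistance Program — status part-time ✓ (not excluded); service 234 days ≥ 120 days ✓; grade G5 ≥ G3 ✓; site Calgary ✗ (not Spokane, Portland, or Madison) → not eligible.
Commuter Stipend — status part-time ✓; service 234 days ≥ 6 weeks (≈42 days) ✓; age 23 < 25 ✗ → not eligible.
401(k) Plan — service 234 days ≥ 30 days ✓; 16 hrs/wk < 30 ✗ → not eligible.
Short-Term Disability — status part-time ✓; service 234 days < 1 year (≈365 days) ✗ → not eligible.

Mental Health Benefit, Internet Stipend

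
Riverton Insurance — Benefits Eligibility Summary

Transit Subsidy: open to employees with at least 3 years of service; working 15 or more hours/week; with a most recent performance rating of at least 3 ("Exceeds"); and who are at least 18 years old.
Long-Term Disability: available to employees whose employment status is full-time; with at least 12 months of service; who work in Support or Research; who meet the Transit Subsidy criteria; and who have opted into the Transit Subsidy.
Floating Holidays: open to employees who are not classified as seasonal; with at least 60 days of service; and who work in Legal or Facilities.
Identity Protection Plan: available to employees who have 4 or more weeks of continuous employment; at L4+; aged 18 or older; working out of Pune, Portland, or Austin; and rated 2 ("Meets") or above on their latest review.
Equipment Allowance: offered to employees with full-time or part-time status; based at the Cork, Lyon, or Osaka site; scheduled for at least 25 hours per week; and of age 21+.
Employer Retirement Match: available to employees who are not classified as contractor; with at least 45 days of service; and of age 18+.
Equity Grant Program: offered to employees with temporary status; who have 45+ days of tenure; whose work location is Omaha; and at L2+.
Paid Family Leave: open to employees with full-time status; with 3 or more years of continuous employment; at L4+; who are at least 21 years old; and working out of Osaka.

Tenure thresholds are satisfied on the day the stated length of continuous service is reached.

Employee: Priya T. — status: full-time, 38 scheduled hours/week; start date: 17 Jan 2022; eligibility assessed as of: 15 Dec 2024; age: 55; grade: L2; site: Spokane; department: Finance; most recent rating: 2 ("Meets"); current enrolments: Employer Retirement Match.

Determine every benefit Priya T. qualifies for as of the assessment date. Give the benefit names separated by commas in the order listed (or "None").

Employer Retirement Match

Service from 17 Jan 2022 to 15 Dec 2024: 1063 days.
Transit Subsidy — service 1063 days < 3 years (≈1095 days) ✗ → not eligible.
Long-Term Disability — status full-time ✓; service 1063 days ≥ 12 months (≈360 days) ✓; dept Finance ✗ → not eligible.
Floating Holidays — status full-time ✓ (not excluded); service 1063 days ≥ 60 days ✓; dept Finance ✗ → not eligible.
Identity Protection Plan — service 1063 days ≥ 4 weeks (≈28 days) ✓; grade L2 < L4 ✗ → not eligible.
Equipment Allowance — status full-time ✓; site Spokane ✗ (not Cork, Lyon, or Osaka) → not eligible.
Employer Retirement Match — status full-time ✓ (not excluded); service 1063 days ≥ 45 days ✓; age 55 ≥ 18 ✓ → eligible.
Equity Grant Program — status full-time ✗ (requires temporary) → not eligible.
Paid Family Leave — status full-time ✓; service 1063 days < 3 years (≈1095 days) ✗ → not eligible.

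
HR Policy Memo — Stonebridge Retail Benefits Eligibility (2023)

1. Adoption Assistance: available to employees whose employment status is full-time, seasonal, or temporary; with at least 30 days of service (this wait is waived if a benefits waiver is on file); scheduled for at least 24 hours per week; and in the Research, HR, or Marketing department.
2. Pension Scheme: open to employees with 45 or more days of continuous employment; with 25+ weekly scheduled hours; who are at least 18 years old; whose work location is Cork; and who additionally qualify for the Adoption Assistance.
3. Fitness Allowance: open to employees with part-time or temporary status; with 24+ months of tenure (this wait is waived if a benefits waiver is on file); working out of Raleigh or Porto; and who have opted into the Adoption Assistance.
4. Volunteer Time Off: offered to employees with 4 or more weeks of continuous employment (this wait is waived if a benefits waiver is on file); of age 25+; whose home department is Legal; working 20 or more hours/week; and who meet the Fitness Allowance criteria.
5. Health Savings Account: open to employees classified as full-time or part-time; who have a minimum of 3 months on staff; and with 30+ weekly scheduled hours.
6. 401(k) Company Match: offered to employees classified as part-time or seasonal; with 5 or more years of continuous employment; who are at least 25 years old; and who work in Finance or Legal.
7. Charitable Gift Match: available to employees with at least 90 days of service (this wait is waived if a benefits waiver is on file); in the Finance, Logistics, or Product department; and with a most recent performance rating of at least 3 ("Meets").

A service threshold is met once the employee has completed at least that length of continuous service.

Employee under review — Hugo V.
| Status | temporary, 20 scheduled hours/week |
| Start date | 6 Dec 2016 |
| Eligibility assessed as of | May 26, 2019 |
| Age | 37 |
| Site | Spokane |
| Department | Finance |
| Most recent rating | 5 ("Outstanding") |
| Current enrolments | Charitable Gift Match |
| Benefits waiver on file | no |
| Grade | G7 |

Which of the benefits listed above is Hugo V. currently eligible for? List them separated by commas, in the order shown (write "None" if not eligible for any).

Service from 6 Dec 2016 to May 26, 2019: 901 days.
Adoption Assistance — status temporary ✓; no waiver, service 901 days ≥ 30 days ✓; 20 hrs/wk < 24 ✗ → not eligible.
Pension Scheme — service 901 days ≥ 45 days ✓; 20 hrs/wk < 25 ✗ → not eligible.
Fitness Allowance — status temporary ✓; no waiver, service 901 days ≥ 24 months (≈720 days) ✓; site Spokane ✗ (not Raleigh or Porto) → not eligible.
Volunteer Time Off — no waiver, service 901 days ≥ 4 weeks (≈28 days) ✓; age 37 ≥ 25 ✓; dept Finance ✗ → not eligible.
Health Savings Account — status temporary ✗ (requires full-time or part-time) → not eligible.
401(k) Company Match — status temporary ✗ (requires part-time or seasonal) → not eligible.
Charitable Gift Match — no waiver, service 901 days ≥ 90 days ✓; dept Finance ✓; rating 5 ≥ 3 ✓ → eligible.

Charitable Gift Match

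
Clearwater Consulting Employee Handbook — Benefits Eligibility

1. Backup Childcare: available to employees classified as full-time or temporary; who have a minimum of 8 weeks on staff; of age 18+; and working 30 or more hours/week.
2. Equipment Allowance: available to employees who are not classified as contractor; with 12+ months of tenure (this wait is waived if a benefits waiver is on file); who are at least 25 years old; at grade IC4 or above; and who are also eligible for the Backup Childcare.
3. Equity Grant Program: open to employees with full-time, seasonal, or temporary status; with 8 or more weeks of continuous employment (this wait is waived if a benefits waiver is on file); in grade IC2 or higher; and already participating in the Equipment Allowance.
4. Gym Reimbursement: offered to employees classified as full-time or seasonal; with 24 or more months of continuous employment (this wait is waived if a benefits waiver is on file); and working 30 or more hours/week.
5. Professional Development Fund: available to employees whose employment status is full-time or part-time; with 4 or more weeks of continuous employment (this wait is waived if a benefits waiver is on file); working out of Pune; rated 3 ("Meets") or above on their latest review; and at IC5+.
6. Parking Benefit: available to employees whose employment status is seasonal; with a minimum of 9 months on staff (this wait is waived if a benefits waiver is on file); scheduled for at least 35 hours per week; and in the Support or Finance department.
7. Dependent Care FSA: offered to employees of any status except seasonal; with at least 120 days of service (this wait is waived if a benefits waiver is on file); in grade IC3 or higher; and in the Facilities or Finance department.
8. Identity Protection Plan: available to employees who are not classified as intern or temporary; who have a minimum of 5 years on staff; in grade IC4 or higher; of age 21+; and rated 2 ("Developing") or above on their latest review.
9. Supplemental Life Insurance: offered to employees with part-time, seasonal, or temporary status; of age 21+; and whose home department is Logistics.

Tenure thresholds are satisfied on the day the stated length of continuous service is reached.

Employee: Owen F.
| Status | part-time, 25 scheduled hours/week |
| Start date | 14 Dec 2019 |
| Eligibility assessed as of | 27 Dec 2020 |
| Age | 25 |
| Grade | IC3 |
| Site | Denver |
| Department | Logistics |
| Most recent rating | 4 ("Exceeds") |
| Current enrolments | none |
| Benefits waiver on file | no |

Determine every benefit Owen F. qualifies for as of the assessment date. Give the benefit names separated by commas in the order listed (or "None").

Supplemental Life Insurance

Service from 14 Dec 2019 to 27 Dec 2020: 379 days.
Backup Childcare — status part-time ✗ (requires full-time or temporary) → not eligible.
Equipment Allowance — status part-time ✓ (not excluded); no waiver, service 379 days ≥ 12 months (≈360 days) ✓; age 25 ≥ 25 ✓; grade IC3 < IC4 ✗ → not eligible.
Equity Grant Program — status part-time ✗ (requires full-time, seasonal, or temporary) → not eligible.
Gym Reimbursement — status part-time ✗ (requires full-time or seasonal) → not eligible.
Professional Development Fund — status part-time ✓; no waiver, service 379 days ≥ 4 weeks (≈28 days) ✓; site Denver ✗ (not Pune) → not eligible.
Parking Benefit — status part-time ✗ (requires seasonal) → not eligible.
Dependent Care FSA — status part-time ✓ (not excluded); no waiver, service 379 days ≥ 120 days ✓; grade IC3 ≥ IC3 ✓; dept Logistics ✗ → not eligible.
Identity Protection Plan — status part-time ✓ (not excluded); service 379 days < 5 years (≈1825 days) ✗ → not eligible.
Supplemental Life Insurance — status part-time ✓; age 25 ≥ 21 ✓; dept Logistics ✓ → eligible.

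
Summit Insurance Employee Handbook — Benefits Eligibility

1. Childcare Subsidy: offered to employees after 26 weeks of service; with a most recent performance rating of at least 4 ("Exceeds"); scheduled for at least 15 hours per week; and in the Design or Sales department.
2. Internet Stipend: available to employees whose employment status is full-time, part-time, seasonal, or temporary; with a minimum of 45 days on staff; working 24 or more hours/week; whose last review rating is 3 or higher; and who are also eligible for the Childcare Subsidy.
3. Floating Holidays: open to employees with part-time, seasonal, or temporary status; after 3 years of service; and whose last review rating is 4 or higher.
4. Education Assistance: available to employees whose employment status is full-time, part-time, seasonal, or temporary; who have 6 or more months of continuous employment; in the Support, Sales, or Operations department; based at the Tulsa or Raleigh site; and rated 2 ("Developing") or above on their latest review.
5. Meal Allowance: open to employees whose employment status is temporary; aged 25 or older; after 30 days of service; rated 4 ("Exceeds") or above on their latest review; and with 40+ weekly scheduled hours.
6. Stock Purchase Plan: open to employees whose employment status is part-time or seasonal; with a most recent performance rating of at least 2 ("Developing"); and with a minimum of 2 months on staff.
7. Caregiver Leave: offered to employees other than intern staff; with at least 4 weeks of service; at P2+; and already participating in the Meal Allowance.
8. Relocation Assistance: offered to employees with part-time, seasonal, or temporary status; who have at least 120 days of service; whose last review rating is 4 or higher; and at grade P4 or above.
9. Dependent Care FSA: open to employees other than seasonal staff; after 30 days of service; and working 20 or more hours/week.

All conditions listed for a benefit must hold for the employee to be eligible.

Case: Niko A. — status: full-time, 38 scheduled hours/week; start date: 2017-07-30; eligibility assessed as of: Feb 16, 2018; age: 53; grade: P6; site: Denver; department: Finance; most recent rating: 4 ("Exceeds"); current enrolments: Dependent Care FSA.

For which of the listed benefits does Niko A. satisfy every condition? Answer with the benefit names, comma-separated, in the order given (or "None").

Dependent Care FSA

Service from 2017-07-30 to Feb 16, 2018: 201 days.
Childcare Subsidy — service 201 days ≥ 26 weeks (≈182 days) ✓; rating 4 ≥ 4 ✓; 38 hrs/wk ≥ 15 ✓; dept Finance ✗ → not eligible.
Internet Stipend — status full-time ✓; service 201 days ≥ 45 days ✓; 38 hrs/wk ≥ 24 ✓; rating 4 ≥ 3 ✓; not eligible for Childcare Subsidy ✗ → not eligible.
Floating Holidays — status full-time ✗ (requires part-time, seasonal, or temporary) → not eligible.
Education Assistance — status full-time ✓; service 201 days ≥ 6 months (≈180 days) ✓; dept Finance ✗ → not eligible.
Meal Allowance — status full-time ✗ (requires temporary) → not eligible.
Stock Purchase Plan — status full-time ✗ (requires part-time or seasonal) → not eligible.
Caregiver Leave — status full-time ✓ (not excluded); service 201 days ≥ 4 weeks (≈28 days) ✓; grade P6 ≥ P2 ✓; not enrolled in Meal Allowance ✗ → not eligible.
Relocation Assistance — status full-time ✗ (requires part-time, seasonal, or temporary) → not eligible.
Dependent Care FSA — status full-time ✓ (not excluded); service 201 days ≥ 30 days ✓; 38 hrs/wk ≥ 20 ✓ → eligible.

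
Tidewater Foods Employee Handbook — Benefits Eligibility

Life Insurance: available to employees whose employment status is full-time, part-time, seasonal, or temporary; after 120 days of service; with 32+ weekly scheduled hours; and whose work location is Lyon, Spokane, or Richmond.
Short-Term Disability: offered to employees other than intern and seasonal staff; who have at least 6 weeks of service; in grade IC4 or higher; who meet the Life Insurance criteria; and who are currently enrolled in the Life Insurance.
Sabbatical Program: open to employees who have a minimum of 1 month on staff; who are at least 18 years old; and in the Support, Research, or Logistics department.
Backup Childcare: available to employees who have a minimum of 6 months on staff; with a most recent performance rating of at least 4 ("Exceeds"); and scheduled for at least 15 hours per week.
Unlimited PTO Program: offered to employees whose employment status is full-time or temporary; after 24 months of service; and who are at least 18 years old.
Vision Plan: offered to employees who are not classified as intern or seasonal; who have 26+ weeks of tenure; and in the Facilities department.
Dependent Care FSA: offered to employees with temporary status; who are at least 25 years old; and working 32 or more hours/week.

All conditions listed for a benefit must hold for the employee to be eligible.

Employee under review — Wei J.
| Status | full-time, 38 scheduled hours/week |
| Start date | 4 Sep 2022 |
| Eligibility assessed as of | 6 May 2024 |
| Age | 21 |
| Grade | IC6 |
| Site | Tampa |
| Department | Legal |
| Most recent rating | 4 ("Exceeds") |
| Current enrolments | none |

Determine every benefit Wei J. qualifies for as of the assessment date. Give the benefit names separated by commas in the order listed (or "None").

Service from 4 Sep 2022 to 6 May 2024: 610 days.
Life Insurance — status full-time ✓; service 610 days ≥ 120 days ✓; 38 hrs/wk ≥ 32 ✓; site Tampa ✗ (not Lyon, Spokane, or Richmond) → not eligible.
Short-Term Disability — status full-time ✓ (not excluded); service 610 days ≥ 6 weeks (≈42 days) ✓; grade IC6 ≥ IC4 ✓; not eligible for Life Insurance ✗ → not eligible.
Sabbatical Program — service 610 days ≥ 1 month (≈30 days) ✓; age 21 ≥ 18 ✓; dept Legal ✗ → not eligible.
Backup Childcare — service 610 days ≥ 6 months (≈180 days) ✓; rating 4 ≥ 4 ✓; 38 hrs/wk ≥ 15 ✓ → eligible.
Unlimited PTO Program — status full-time ✓; service 610 days < 24 months (≈720 days) ✗ → not eligible.
Vision Plan — status full-time ✓ (not excluded); service 610 days ≥ 26 weeks (≈182 days) ✓; dept Legal ✗ → not eligible.
Dependent Care FSA — status full-time ✗ (requires temporary) → not eligible.

Backup Childcare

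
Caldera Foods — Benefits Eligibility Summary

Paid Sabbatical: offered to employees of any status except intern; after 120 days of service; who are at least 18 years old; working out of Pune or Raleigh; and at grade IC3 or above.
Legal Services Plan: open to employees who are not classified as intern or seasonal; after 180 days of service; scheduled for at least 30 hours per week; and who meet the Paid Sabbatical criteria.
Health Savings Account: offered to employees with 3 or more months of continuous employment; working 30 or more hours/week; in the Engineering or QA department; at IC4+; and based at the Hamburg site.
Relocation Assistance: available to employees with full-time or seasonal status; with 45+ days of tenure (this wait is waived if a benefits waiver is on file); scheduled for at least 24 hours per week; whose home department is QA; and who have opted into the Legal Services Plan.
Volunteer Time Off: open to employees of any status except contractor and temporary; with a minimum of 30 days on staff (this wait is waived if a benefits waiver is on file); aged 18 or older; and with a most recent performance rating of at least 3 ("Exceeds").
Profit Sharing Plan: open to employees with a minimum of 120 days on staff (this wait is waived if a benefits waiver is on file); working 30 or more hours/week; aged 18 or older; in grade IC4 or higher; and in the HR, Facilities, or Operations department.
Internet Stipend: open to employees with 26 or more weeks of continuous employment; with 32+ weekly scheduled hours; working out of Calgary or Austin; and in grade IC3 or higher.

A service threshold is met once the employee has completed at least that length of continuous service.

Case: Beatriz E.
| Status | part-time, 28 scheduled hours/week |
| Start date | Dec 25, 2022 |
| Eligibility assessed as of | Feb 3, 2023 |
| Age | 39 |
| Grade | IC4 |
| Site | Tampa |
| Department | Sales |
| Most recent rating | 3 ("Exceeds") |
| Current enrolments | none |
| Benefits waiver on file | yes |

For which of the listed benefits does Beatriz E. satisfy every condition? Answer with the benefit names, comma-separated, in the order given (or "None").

Volunteer Time Off

Service from Dec 25, 2022 to Feb 3, 2023: 40 days.
Paid Sabbatical — status part-time ✓ (not excluded); service 40 days < 120 days ✗ → not eligible.
Legal Services Plan — status part-time ✓ (not excluded); service 40 days < 180 days ✗ → not eligible.
Health Savings Account — service 40 days < 3 months (≈90 days) ✗ → not eligible.
Relocation Assistance — status part-time ✗ (requires full-time or seasonal) → not eligible.
Volunteer Time Off — status part-time ✓ (not excluded); benefits waiver on file ✓; age 39 ≥ 18 ✓; rating 3 ≥ 3 ✓ → eligible.
Profit Sharing Plan — benefits waiver on file ✓; 28 hrs/wk < 30 ✗ → not eligible.
Internet Stipend — service 40 days < 26 weeks (≈182 days) ✗ → not eligible.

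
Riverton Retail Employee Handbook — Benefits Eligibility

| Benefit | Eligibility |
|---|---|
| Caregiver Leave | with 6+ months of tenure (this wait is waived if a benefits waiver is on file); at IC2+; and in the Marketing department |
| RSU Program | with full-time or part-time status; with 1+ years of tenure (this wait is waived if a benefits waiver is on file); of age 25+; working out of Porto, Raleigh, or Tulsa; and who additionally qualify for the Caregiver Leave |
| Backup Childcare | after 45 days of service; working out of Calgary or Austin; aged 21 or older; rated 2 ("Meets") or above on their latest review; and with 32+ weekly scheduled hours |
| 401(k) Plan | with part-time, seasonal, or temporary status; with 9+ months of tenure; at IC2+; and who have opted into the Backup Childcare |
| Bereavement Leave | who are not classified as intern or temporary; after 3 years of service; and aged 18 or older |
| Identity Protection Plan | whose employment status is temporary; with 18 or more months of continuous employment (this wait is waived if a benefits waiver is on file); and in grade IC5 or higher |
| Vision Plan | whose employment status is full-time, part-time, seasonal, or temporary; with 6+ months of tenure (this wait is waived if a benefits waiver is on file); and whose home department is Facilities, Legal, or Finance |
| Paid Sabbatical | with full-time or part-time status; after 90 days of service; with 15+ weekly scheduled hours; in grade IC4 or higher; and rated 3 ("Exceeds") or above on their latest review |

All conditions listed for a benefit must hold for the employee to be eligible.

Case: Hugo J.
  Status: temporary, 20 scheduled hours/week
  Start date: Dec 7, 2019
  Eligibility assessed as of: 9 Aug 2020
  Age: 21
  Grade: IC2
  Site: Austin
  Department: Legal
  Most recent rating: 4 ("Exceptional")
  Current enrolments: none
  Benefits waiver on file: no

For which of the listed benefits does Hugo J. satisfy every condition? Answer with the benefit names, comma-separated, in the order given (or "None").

Vision Plan

Service from Dec 7, 2019 to 9 Aug 2020: 246 days.
Caregiver Leave — no waiver, service 246 days ≥ 6 months (≈180 days) ✓; grade IC2 ≥ IC2 ✓; dept Legal ✗ → not eligible.
RSU Program — status temporary ✗ (requires full-time or part-time) → not eligible.
Backup Childcare — service 246 days ≥ 45 days ✓; site Austin ✓; age 21 ≥ 21 ✓; rating 4 ≥ 2 ✓; 20 hrs/wk < 32 ✗ → not eligible.
401(k) Plan — status temporary ✓; service 246 days < 9 months (≈270 days) ✗ → not eligible.
Bereavement Leave — status temporary ✗ (excluded) → not eligible.
Identity Protection Plan — status temporary ✓; no waiver, service 246 days < 18 months (≈540 days) ✗ → not eligible.
Vision Plan — status temporary ✓; no waiver, service 246 days ≥ 6 months (≈180 days) ✓; dept Legal ✓ → eligible.
Paid Sabbatical — status temporary ✗ (requires full-time or part-time) → not eligible.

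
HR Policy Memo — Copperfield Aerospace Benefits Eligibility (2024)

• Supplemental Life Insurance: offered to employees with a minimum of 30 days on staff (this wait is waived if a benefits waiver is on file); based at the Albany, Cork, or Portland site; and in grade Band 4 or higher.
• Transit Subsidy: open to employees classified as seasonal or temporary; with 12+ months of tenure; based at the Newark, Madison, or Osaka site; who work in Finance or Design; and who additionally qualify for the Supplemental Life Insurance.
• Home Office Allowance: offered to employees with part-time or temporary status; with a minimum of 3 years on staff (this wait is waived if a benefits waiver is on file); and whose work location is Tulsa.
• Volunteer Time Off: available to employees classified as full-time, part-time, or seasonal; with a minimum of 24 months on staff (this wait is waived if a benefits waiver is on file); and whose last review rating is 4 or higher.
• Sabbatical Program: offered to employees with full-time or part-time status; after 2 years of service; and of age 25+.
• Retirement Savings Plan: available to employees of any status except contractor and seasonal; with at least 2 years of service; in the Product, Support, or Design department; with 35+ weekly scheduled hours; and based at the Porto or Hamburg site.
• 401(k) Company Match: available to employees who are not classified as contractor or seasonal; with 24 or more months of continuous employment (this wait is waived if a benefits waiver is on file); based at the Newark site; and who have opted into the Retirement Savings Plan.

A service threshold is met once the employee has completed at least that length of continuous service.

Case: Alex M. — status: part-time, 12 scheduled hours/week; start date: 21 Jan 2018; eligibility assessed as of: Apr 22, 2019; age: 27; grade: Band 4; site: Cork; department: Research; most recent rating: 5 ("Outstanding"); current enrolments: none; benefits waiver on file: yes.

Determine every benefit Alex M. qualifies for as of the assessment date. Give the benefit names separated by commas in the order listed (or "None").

Supplemental Life Insurance, Volunteer Time Off

Service from 21 Jan 2018 to Apr 22, 2019: 456 days.
Supplemental Life Insurance — benefits waiver on file ✓; site Cork ✓; grade Band 4 ≥ Band 4 ✓ → eligible.
Transit Subsidy — status part-time ✗ (requires seasonal or temporary) → not eligible.
Home Office Allowance — status part-time ✓; benefits waiver on file ✓; site Cork ✗ (not Tulsa) → not eligible.
Volunteer Time Off — status part-time ✓; benefits waiver on file ✓; rating 5 ≥ 4 ✓ → eligible.
Sabbatical Program — status part-time ✓; service 456 days < 2 years (≈730 days) ✗ → not eligible.
Retirement Savings Plan — status part-time ✓ (not excluded); service 456 days < 2 years (≈730 days) ✗ → not eligible.
401(k) Company Match — status part-time ✓ (not excluded); benefits waiver on file ✓; site Cork ✗ (not Newark) → not eligible.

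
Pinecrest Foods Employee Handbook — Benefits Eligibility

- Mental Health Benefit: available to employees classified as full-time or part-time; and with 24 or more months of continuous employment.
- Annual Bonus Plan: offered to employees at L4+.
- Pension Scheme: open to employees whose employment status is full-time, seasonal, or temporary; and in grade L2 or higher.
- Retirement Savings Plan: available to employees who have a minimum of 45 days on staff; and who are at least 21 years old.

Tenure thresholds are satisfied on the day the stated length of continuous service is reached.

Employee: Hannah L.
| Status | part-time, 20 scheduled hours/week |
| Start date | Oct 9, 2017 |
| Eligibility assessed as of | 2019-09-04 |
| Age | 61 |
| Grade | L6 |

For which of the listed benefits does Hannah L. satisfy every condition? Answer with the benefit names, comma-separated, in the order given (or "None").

Annual Bonus Plan, Retirement Savings Plan

Service from Oct 9, 2017 to 2019-09-04: 695 days.
Mental Health Benefit — status part-time ✓; service 695 days < 24 months (≈720 days) ✗ → not eligible.
Annual Bonus Plan — grade L6 ≥ L4 ✓ → eligible.
Pension Scheme — status part-time ✗ (requires full-time, seasonal, or temporary) → not eligible.
Retirement Savings Plan — service 695 days ≥ 45 days ✓; age 61 ≥ 21 ✓ → eligible.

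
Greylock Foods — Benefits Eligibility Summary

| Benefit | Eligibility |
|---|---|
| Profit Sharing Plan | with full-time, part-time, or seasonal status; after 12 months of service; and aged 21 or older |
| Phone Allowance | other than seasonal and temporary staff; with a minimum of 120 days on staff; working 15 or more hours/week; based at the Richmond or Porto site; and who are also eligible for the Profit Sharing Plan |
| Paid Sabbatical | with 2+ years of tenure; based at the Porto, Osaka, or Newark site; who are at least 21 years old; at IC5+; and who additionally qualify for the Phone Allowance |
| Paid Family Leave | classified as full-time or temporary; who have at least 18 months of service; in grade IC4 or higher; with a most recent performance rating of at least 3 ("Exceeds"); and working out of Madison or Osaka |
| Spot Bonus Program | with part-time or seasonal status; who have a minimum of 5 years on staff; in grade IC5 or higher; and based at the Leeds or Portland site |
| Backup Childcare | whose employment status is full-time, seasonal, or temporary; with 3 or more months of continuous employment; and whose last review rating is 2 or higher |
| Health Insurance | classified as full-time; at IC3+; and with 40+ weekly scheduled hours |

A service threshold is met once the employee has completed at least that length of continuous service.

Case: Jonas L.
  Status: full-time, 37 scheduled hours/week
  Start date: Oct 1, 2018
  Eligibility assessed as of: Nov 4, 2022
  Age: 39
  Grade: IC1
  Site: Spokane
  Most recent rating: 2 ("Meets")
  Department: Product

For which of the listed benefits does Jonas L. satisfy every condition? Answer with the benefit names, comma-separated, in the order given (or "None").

Profit Sharing Plan, Backup Childcare

Service from Oct 1, 2018 to Nov 4, 2022: 1495 days.
Profit Sharing Plan — status full-time ✓; service 1495 days ≥ 12 months (≈360 days) ✓; age 39 ≥ 21 ✓ → eligible.
Phone Allowance — status full-time ✓ (not excluded); service 1495 days ≥ 120 days ✓; 37 hrs/wk ≥ 15 ✓; site Spokane ✗ (not Richmond or Porto) → not eligible.
Paid Sabbatical — service 1495 days ≥ 2 years (≈730 days) ✓; site Spokane ✗ (not Porto, Osaka, or Newark) → not eligible.
Paid Family Leave — status full-time ✓; service 1495 days ≥ 18 months (≈540 days) ✓; grade IC1 < IC4 ✗ → not eligible.
Spot Bonus Program — status full-time ✗ (requires part-time or seasonal) → not eligible.
Backup Childcare — status full-time ✓; service 1495 days ≥ 3 months (≈90 days) ✓; rating 2 ≥ 2 ✓ → eligible.
Health Insurance — status full-time ✓; grade IC1 < IC3 ✗ → not eligible.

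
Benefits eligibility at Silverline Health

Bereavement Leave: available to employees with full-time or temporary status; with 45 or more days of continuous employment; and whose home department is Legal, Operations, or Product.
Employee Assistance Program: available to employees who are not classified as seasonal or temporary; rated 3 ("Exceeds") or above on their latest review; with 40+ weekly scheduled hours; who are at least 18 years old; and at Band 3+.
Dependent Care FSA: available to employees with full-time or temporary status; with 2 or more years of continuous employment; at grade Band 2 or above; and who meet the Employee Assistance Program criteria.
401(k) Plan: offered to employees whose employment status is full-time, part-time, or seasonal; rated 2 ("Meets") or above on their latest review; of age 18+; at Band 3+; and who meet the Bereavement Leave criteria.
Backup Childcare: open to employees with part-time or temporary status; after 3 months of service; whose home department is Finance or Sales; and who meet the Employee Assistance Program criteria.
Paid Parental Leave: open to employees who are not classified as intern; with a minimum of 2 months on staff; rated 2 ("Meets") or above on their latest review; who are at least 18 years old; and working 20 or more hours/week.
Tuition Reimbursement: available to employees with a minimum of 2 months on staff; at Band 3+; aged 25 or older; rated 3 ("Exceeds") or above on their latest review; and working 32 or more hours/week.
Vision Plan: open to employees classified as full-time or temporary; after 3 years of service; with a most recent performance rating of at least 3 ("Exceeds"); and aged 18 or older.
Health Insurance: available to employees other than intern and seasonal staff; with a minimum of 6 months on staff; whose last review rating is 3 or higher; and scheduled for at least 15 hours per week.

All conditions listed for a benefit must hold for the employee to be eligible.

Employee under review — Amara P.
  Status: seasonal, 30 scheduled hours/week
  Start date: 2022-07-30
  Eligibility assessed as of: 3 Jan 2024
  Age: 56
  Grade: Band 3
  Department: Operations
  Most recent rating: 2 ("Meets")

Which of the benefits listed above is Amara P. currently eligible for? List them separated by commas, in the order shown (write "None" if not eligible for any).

Service from 2022-07-30 to 3 Jan 2024: 522 days.
Bereavement Leave — status seasonal ✗ (requires full-time or temporary) → not eligible.
Employee Assistance Program — status seasonal ✗ (excluded) → not eligible.
Dependent Care FSA — status seasonal ✗ (requires full-time or temporary) → not eligible.
401(k) Plan — status seasonal ✓; rating 2 ≥ 2 ✓; age 56 ≥ 18 ✓; grade Band 3 ≥ Band 3 ✓; not eligible for Bereavement Leave ✗ → not eligible.
Backup Childcare — status seasonal ✗ (requires part-time or temporary) → not eligible.
Paid Parental Leave — status seasonal ✓ (not excluded); service 522 days ≥ 2 months (≈60 days) ✓; rating 2 ≥ 2 ✓; age 56 ≥ 18 ✓; 30 hrs/wk ≥ 20 ✓ → eligible.
Tuition Reimbursement — service 522 days ≥ 2 months (≈60 days) ✓; grade Band 3 ≥ Band 3 ✓; age 56 ≥ 25 ✓; rating 2 < 3 ✗ → not eligible.
Vision Plan — status seasonal ✗ (requires full-time or temporary) → not eligible.
Health Insurance — status seasonal ✗ (excluded) → not eligible.

Paid Parental Leave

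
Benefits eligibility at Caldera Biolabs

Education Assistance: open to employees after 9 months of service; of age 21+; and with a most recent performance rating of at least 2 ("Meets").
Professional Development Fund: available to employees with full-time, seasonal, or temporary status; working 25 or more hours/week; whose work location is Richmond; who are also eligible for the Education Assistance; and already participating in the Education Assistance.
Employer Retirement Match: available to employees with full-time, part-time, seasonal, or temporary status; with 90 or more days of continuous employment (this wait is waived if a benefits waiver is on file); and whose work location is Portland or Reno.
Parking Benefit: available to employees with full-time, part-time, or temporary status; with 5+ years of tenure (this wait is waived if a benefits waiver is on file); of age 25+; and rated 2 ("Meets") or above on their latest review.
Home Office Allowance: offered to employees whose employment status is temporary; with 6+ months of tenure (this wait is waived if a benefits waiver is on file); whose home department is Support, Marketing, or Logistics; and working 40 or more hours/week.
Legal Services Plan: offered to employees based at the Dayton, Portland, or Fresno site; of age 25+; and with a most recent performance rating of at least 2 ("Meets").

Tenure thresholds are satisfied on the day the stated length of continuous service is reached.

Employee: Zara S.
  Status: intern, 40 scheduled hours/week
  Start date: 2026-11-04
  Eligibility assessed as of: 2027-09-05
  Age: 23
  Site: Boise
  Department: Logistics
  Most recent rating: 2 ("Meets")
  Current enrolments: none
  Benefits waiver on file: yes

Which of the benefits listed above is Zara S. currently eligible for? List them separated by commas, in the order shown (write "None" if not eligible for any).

Education Assistance

Service from 2026-11-04 to 2027-09-05: 305 days.
Education Assistance — service 305 days ≥ 9 months (≈270 days) ✓; age 23 ≥ 21 ✓; rating 2 ≥ 2 ✓ → eligible.
Professional Development Fund — status intern ✗ (requires full-time, seasonal, or temporary) → not eligible.
Employer Retirement Match — status intern ✗ (requires full-time, part-time, seasonal, or temporary) → not eligible.
Parking Benefit — status intern ✗ (requires full-time, part-time, or temporary) → not eligible.
Home Office Allowance — status intern ✗ (requires temporary) → not eligible.
Legal Services Plan — site Boise ✗ (not Dayton, Portland, or Fresno) → not eligible.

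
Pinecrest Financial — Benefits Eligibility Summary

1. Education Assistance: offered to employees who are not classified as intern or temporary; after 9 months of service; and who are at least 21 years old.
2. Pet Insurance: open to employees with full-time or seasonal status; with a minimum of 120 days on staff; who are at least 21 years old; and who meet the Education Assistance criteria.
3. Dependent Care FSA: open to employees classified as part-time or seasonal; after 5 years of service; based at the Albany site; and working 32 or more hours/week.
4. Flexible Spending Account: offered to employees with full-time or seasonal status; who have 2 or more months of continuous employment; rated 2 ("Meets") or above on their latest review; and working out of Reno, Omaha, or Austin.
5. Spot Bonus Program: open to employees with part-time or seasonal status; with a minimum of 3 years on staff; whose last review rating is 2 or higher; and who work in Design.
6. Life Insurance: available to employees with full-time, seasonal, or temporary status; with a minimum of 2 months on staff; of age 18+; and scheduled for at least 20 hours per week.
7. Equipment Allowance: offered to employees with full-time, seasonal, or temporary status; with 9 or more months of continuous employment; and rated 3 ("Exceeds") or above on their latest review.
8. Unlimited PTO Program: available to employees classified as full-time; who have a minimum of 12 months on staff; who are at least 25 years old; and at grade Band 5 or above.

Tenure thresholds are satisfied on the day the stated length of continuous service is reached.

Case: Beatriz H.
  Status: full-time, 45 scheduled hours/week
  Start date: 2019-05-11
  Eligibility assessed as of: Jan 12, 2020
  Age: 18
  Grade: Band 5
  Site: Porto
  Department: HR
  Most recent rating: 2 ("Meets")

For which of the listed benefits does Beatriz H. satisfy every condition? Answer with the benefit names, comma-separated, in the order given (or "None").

Service from 2019-05-11 to Jan 12, 2020: 246 days.
Education Assistance — status full-time ✓ (not excluded); service 246 days < 9 months (≈270 days) ✗ → not eligible.
Pet Insurance — status full-time ✓; service 246 days ≥ 120 days ✓; age 18 < 21 ✗ → not eligible.
Dependent Care FSA — status full-time ✗ (requires part-time or seasonal) → not eligible.
Flexible Spending Account — status full-time ✓; service 246 days ≥ 2 months (≈60 days) ✓; rating 2 ≥ 2 ✓; site Porto ✗ (not Reno, Omaha, or Austin) → not eligible.
Spot Bonus Program — status full-time ✗ (requires part-time or seasonal) → not eligible.
Life Insurance — status full-time ✓; service 246 days ≥ 2 months (≈60 days) ✓; age 18 ≥ 18 ✓; 45 hrs/wk ≥ 20 ✓ → eligible.
Equipment Allowance — status full-time ✓; service 246 days < 9 months (≈270 days) ✗ → not eligible.
Unlimited PTO Program — status full-time ✓; service 246 days < 12 months (≈360 days) ✗ → not eligible.

Life Insurance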